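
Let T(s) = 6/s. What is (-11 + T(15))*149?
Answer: -7897/5 ≈ -1579.4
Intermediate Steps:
(-11 + T(15))*149 = (-11 + 6/15)*149 = (-11 + 6*(1/15))*149 = (-11 + ⅖)*149 = -53/5*149 = -7897/5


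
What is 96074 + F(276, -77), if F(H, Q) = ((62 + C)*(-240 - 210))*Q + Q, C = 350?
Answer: 14371797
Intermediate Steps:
F(H, Q) = -185399*Q (F(H, Q) = ((62 + 350)*(-240 - 210))*Q + Q = (412*(-450))*Q + Q = -185400*Q + Q = -185399*Q)
96074 + F(276, -77) = 96074 - 185399*(-77) = 96074 + 14275723 = 14371797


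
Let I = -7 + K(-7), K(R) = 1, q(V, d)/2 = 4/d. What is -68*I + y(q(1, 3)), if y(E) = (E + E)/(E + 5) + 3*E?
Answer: 9584/23 ≈ 416.70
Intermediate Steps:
q(V, d) = 8/d (q(V, d) = 2*(4/d) = 8/d)
y(E) = 3*E + 2*E/(5 + E) (y(E) = (2*E)/(5 + E) + 3*E = 2*E/(5 + E) + 3*E = 3*E + 2*E/(5 + E))
I = -6 (I = -7 + 1 = -6)
-68*I + y(q(1, 3)) = -68*(-6) + (8/3)*(17 + 3*(8/3))/(5 + 8/3) = 408 + (8*(⅓))*(17 + 3*(8*(⅓)))/(5 + 8*(⅓)) = 408 + 8*(17 + 3*(8/3))/(3*(5 + 8/3)) = 408 + 8*(17 + 8)/(3*(23/3)) = 408 + (8/3)*(3/23)*25 = 408 + 200/23 = 9584/23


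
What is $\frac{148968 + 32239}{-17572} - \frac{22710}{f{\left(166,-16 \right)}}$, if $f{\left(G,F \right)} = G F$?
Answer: $- \frac{10278209}{5833904} \approx -1.7618$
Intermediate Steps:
$f{\left(G,F \right)} = F G$
$\frac{148968 + 32239}{-17572} - \frac{22710}{f{\left(166,-16 \right)}} = \frac{148968 + 32239}{-17572} - \frac{22710}{\left(-16\right) 166} = 181207 \left(- \frac{1}{17572}\right) - \frac{22710}{-2656} = - \frac{181207}{17572} - - \frac{11355}{1328} = - \frac{181207}{17572} + \frac{11355}{1328} = - \frac{10278209}{5833904}$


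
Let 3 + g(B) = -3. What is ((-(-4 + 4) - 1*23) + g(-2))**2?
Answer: 841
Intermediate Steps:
g(B) = -6 (g(B) = -3 - 3 = -6)
((-(-4 + 4) - 1*23) + g(-2))**2 = ((-(-4 + 4) - 1*23) - 6)**2 = ((-1*0 - 23) - 6)**2 = ((0 - 23) - 6)**2 = (-23 - 6)**2 = (-29)**2 = 841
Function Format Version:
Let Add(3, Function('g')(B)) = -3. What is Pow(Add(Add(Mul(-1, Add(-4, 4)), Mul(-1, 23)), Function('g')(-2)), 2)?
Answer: 841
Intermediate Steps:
Function('g')(B) = -6 (Function('g')(B) = Add(-3, -3) = -6)
Pow(Add(Add(Mul(-1, Add(-4, 4)), Mul(-1, 23)), Function('g')(-2)), 2) = Pow(Add(Add(Mul(-1, Add(-4, 4)), Mul(-1, 23)), -6), 2) = Pow(Add(Add(Mul(-1, 0), -23), -6), 2) = Pow(Add(Add(0, -23), -6), 2) = Pow(Add(-23, -6), 2) = Pow(-29, 2) = 841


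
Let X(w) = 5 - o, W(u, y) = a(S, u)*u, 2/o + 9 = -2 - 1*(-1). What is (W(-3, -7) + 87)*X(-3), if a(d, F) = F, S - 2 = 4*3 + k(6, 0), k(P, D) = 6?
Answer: 2496/5 ≈ 499.20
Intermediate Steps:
o = -1/5 (o = 2/(-9 + (-2 - 1*(-1))) = 2/(-9 + (-2 + 1)) = 2/(-9 - 1) = 2/(-10) = 2*(-1/10) = -1/5 ≈ -0.20000)
S = 20 (S = 2 + (4*3 + 6) = 2 + (12 + 6) = 2 + 18 = 20)
W(u, y) = u**2 (W(u, y) = u*u = u**2)
X(w) = 26/5 (X(w) = 5 - 1*(-1/5) = 5 + 1/5 = 26/5)
(W(-3, -7) + 87)*X(-3) = ((-3)**2 + 87)*(26/5) = (9 + 87)*(26/5) = 96*(26/5) = 2496/5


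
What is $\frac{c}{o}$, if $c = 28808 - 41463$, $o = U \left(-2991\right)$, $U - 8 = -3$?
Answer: $\frac{2531}{2991} \approx 0.8462$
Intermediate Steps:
$U = 5$ ($U = 8 - 3 = 5$)
$o = -14955$ ($o = 5 \left(-2991\right) = -14955$)
$c = -12655$
$\frac{c}{o} = - \frac{12655}{-14955} = \left(-12655\right) \left(- \frac{1}{14955}\right) = \frac{2531}{2991}$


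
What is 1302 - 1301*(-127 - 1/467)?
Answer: 77770344/467 ≈ 1.6653e+5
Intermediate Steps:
1302 - 1301*(-127 - 1/467) = 1302 - 1301*(-59310/467) = 1302 + 77162310/467 = 77770344/467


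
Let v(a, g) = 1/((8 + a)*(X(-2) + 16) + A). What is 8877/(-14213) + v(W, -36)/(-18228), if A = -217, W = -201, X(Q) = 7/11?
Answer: -6101206044593/9768665510184 ≈ -0.62457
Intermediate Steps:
X(Q) = 7/11 (X(Q) = 7*(1/11) = 7/11)
v(a, g) = 1/(-923/11 + 183*a/11) (v(a, g) = 1/((8 + a)*(7/11 + 16) - 217) = 1/((8 + a)*(183/11) - 217) = 1/((1464/11 + 183*a/11) - 217) = 1/(-923/11 + 183*a/11))
8877/(-14213) + v(W, -36)/(-18228) = 8877/(-14213) + (11/(-923 + 183*(-201)))/(-18228) = 8877*(-1/14213) + (11/(-923 - 36783))*(-1/18228) = -8877/14213 + (11/(-37706))*(-1/18228) = -8877/14213 + (11*(-1/37706))*(-1/18228) = -8877/14213 - 11/37706*(-1/18228) = -8877/14213 + 11/687304968 = -6101206044593/9768665510184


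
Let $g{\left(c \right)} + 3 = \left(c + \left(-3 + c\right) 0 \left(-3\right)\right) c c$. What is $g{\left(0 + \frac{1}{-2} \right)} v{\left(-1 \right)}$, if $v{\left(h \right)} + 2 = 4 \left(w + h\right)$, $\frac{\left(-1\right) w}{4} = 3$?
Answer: $\frac{675}{4} \approx 168.75$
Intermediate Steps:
$w = -12$ ($w = \left(-4\right) 3 = -12$)
$v{\left(h \right)} = -50 + 4 h$ ($v{\left(h \right)} = -2 + 4 \left(-12 + h\right) = -2 + \left(-48 + 4 h\right) = -50 + 4 h$)
$g{\left(c \right)} = -3 + c^{3}$ ($g{\left(c \right)} = -3 + \left(c + \left(-3 + c\right) 0 \left(-3\right)\right) c c = -3 + \left(c + 0 \left(-3\right)\right) c c = -3 + \left(c + 0\right) c c = -3 + c c c = -3 + c^{2} c = -3 + c^{3}$)
$g{\left(0 + \frac{1}{-2} \right)} v{\left(-1 \right)} = \left(-3 + \left(0 + \frac{1}{-2}\right)^{3}\right) \left(-50 + 4 \left(-1\right)\right) = \left(-3 + \left(0 - \frac{1}{2}\right)^{3}\right) \left(-50 - 4\right) = \left(-3 + \left(- \frac{1}{2}\right)^{3}\right) \left(-54\right) = \left(-3 - \frac{1}{8}\right) \left(-54\right) = \left(- \frac{25}{8}\right) \left(-54\right) = \frac{675}{4}$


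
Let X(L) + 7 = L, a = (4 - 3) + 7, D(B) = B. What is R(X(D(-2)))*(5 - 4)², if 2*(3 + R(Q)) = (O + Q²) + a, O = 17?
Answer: 50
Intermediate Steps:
a = 8 (a = 1 + 7 = 8)
X(L) = -7 + L
R(Q) = 19/2 + Q²/2 (R(Q) = -3 + ((17 + Q²) + 8)/2 = -3 + (25 + Q²)/2 = -3 + (25/2 + Q²/2) = 19/2 + Q²/2)
R(X(D(-2)))*(5 - 4)² = (19/2 + (-7 - 2)²/2)*(5 - 4)² = (19/2 + (½)*(-9)²)*1² = (19/2 + (½)*81)*1 = (19/2 + 81/2)*1 = 50*1 = 50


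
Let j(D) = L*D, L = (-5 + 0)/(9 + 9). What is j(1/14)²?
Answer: 25/63504 ≈ 0.00039368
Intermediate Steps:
L = -5/18 ≈ -0.27778
j(D) = -5*D/18
j(1/14)² = (-5/18/14)² = (-5/18*1/14)² = (-5/252)² = 25/63504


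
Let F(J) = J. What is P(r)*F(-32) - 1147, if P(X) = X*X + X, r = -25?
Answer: -20347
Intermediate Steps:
P(X) = X + X² (P(X) = X² + X = X + X²)
P(r)*F(-32) - 1147 = -25*(1 - 25)*(-32) - 1147 = -25*(-24)*(-32) - 1147 = 600*(-32) - 1147 = -19200 - 1147 = -20347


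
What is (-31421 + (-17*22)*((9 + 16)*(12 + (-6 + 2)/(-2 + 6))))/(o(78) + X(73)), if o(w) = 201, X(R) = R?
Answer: -134271/274 ≈ -490.04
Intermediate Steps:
(-31421 + (-17*22)*((9 + 16)*(12 + (-6 + 2)/(-2 + 6))))/(o(78) + X(73)) = (-31421 + (-17*22)*((9 + 16)*(12 + (-6 + 2)/(-2 + 6))))/(201 + 73) = (-31421 - 9350*(12 - 4/4))/274 = (-31421 - 9350*(12 - 4*¼))*(1/274) = (-31421 - 9350*(12 - 1))*(1/274) = (-31421 - 9350*11)*(1/274) = (-31421 - 374*275)*(1/274) = (-31421 - 102850)*(1/274) = -134271*1/274 = -134271/274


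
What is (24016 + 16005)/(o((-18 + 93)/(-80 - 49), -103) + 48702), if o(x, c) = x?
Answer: 1720903/2094161 ≈ 0.82176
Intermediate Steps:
(24016 + 16005)/(o((-18 + 93)/(-80 - 49), -103) + 48702) = (24016 + 16005)/((-18 + 93)/(-80 - 49) + 48702) = 40021/(75/(-129) + 48702) = 40021/(75*(-1/129) + 48702) = 40021/(-25/43 + 48702) = 40021/(2094161/43) = 40021*(43/2094161) = 1720903/2094161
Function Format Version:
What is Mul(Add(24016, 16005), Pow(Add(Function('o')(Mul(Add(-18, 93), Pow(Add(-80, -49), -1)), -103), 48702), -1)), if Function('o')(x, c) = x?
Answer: Rational(1720903, 2094161) ≈ 0.82176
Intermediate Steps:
Mul(Add(24016, 16005), Pow(Add(Function('o')(Mul(Add(-18, 93), Pow(Add(-80, -49), -1)), -103), 48702), -1)) = Mul(Add(24016, 16005), Pow(Add(Mul(Add(-18, 93), Pow(Add(-80, -49), -1)), 48702), -1)) = Mul(40021, Pow(Add(Mul(75, Pow(-129, -1)), 48702), -1)) = Mul(40021, Pow(Add(Mul(75, Rational(-1, 129)), 48702), -1)) = Mul(40021, Pow(Add(Rational(-25, 43), 48702), -1)) = Mul(40021, Pow(Rational(2094161, 43), -1)) = Mul(40021, Rational(43, 2094161)) = Rational(1720903, 2094161)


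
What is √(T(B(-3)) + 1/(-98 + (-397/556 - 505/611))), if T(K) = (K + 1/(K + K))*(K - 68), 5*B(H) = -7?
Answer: √27328691969195517166/473417210 ≈ 11.042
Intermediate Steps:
B(H) = -7/5 (B(H) = (⅕)*(-7) = -7/5)
T(K) = (-68 + K)*(K + 1/(2*K)) (T(K) = (K + 1/(2*K))*(-68 + K) = (-68 + K)*(K + 1/(2*K)))
√(T(B(-3)) + 1/(-98 + (-397/556 - 505/611))) = √((½ + (-7/5)² - 68*(-7/5) - 34/(-7/5)) + 1/(-98 + (-397/556 - 505/611))) = √((½ + 49/25 + 476/5 - 34*(-5/7)) + 1/(-98 + (-397*1/556 - 505*1/611))) = √((½ + 49/25 + 476/5 + 170/7) + 1/(-98 + (-397/556 - 505/611))) = √(42681/350 + 1/(-98 - 523347/339716)) = √(42681/350 + 1/(-33815515/339716)) = √(42681/350 - 339716/33815515) = √(288632219023/2367086050) = √27328691969195517166/473417210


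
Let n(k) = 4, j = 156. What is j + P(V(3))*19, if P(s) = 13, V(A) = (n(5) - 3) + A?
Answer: 403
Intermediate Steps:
V(A) = 1 + A (V(A) = (4 - 3) + A = 1 + A)
j + P(V(3))*19 = 156 + 13*19 = 156 + 247 = 403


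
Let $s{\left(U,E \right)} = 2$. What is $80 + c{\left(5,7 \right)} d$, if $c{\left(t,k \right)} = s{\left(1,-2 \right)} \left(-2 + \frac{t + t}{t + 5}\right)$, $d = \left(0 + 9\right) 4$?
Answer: $8$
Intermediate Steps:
$d = 36$ ($d = 9 \cdot 4 = 36$)
$c{\left(t,k \right)} = -4 + \frac{4 t}{5 + t}$ ($c{\left(t,k \right)} = 2 \left(-2 + \frac{t + t}{t + 5}\right) = 2 \left(-2 + \frac{2 t}{5 + t}\right) = -4 + \frac{4 t}{5 + t}$)
$80 + c{\left(5,7 \right)} d = 80 + - \frac{20}{5 + 5} \cdot 36 = 80 + - \frac{20}{10} \cdot 36 = 80 + \left(-20\right) \frac{1}{10} \cdot 36 = 80 - 72 = 8$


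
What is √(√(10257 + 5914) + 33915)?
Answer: √(33915 + √16171) ≈ 184.51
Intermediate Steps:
√(√(10257 + 5914) + 33915) = √(√16171 + 33915) = √(33915 + √16171)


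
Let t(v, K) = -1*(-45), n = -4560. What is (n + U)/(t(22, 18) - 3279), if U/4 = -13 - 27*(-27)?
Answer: 848/1617 ≈ 0.52443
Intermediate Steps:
t(v, K) = 45
U = 2864 (U = 4*(-13 - 27*(-27)) = 4*(-13 + 729) = 4*716 = 2864)
(n + U)/(t(22, 18) - 3279) = (-4560 + 2864)/(45 - 3279) = -1696/(-3234) = -1696*(-1/3234) = 848/1617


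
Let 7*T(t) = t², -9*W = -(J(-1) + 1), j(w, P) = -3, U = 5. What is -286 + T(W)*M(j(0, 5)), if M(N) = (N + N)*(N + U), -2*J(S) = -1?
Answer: -6007/21 ≈ -286.05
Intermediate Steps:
J(S) = ½ (J(S) = -½*(-1) = ½)
M(N) = 2*N*(5 + N) (M(N) = (N + N)*(N + 5) = (2*N)*(5 + N) = 2*N*(5 + N))
W = ⅙ (W = -(-1)*(½ + 1)/9 = -(-1)*3/(9*2) = -⅑*(-3/2) = ⅙ ≈ 0.16667)
T(t) = t²/7
-286 + T(W)*M(j(0, 5)) = -286 + ((⅙)²/7)*(2*(-3)*(5 - 3)) = -286 + ((⅐)*(1/36))*(2*(-3)*2) = -286 + (1/252)*(-12) = -286 - 1/21 = -6007/21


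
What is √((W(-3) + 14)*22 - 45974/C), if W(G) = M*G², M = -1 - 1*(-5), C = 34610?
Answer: √329011537465/17305 ≈ 33.146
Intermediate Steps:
M = 4 (M = -1 + 5 = 4)
W(G) = 4*G²
√((W(-3) + 14)*22 - 45974/C) = √((4*(-3)² + 14)*22 - 45974/34610) = √((4*9 + 14)*22 - 45974*1/34610) = √((36 + 14)*22 - 22987/17305) = √(50*22 - 22987/17305) = √(1100 - 22987/17305) = √(19012513/17305) = √329011537465/17305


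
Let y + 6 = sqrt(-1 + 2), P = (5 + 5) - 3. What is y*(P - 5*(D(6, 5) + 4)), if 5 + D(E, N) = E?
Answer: 90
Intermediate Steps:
P = 7 (P = 10 - 3 = 7)
y = -5 (y = -6 + sqrt(-1 + 2) = -6 + sqrt(1) = -6 + 1 = -5)
D(E, N) = -5 + E
y*(P - 5*(D(6, 5) + 4)) = -5*(7 - 5*((-5 + 6) + 4)) = -5*(7 - 5*(1 + 4)) = -5*(7 - 5*5) = -5*(7 - 25) = -5*(-18) = 90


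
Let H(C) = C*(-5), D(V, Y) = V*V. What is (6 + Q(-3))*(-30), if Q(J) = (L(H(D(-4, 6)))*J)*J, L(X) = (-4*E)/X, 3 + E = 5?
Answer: -207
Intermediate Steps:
E = 2 (E = -3 + 5 = 2)
D(V, Y) = V²
H(C) = -5*C
L(X) = -8/X (L(X) = (-4*2)/X = -8/X)
Q(J) = J²/10 (Q(J) = ((-8/((-5*(-4)²)))*J)*J = ((-8/((-5*16)))*J)*J = ((-8/(-80))*J)*J = ((-8*(-1/80))*J)*J = (J/10)*J = J²/10)
(6 + Q(-3))*(-30) = (6 + (⅒)*(-3)²)*(-30) = (6 + (⅒)*9)*(-30) = (6 + 9/10)*(-30) = (69/10)*(-30) = -207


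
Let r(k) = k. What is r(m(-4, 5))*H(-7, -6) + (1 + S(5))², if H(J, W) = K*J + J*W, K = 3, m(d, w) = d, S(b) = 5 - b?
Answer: -83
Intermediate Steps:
H(J, W) = 3*J + J*W
r(m(-4, 5))*H(-7, -6) + (1 + S(5))² = -(-28)*(3 - 6) + (1 + (5 - 1*5))² = -(-28)*(-3) + (1 + (5 - 5))² = -4*21 + (1 + 0)² = -84 + 1² = -84 + 1 = -83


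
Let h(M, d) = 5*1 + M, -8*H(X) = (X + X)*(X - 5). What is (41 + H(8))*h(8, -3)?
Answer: 455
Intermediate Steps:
H(X) = -X*(-5 + X)/4 (H(X) = -(X + X)*(X - 5)/8 = -2*X*(-5 + X)/8 = -X*(-5 + X)/4)
h(M, d) = 5 + M
(41 + H(8))*h(8, -3) = (41 + (¼)*8*(5 - 1*8))*(5 + 8) = (41 + (¼)*8*(5 - 8))*13 = (41 + (¼)*8*(-3))*13 = (41 - 6)*13 = 35*13 = 455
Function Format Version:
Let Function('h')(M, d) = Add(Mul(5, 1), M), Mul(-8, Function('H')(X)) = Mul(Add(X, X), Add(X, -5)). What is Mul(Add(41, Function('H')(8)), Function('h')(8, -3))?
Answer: 455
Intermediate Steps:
Function('H')(X) = Mul(Rational(-1, 4), X, Add(-5, X)) (Function('H')(X) = Mul(Rational(-1, 8), Mul(Add(X, X), Add(X, -5))) = Mul(Rational(-1, 8), Mul(Mul(2, X), Add(-5, X))) = Mul(Rational(-1, 8), Mul(2, X, Add(-5, X))) = Mul(Rational(-1, 4), X, Add(-5, X)))
Function('h')(M, d) = Add(5, M)
Mul(Add(41, Function('H')(8)), Function('h')(8, -3)) = Mul(Add(41, Mul(Rational(1, 4), 8, Add(5, Mul(-1, 8)))), Add(5, 8)) = Mul(Add(41, Mul(Rational(1, 4), 8, Add(5, -8))), 13) = Mul(Add(41, Mul(Rational(1, 4), 8, -3)), 13) = Mul(Add(41, -6), 13) = Mul(35, 13) = 455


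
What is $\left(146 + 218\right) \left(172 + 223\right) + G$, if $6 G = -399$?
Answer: $\frac{287427}{2} \approx 1.4371 \cdot 10^{5}$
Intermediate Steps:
$G = - \frac{133}{2}$ ($G = \frac{1}{6} \left(-399\right) = - \frac{133}{2} \approx -66.5$)
$\left(146 + 218\right) \left(172 + 223\right) + G = \left(146 + 218\right) \left(172 + 223\right) - \frac{133}{2} = 364 \cdot 395 - \frac{133}{2} = 143780 - \frac{133}{2} = \frac{287427}{2}$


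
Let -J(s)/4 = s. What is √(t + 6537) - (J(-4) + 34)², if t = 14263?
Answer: -2500 + 40*√13 ≈ -2355.8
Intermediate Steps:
J(s) = -4*s
√(t + 6537) - (J(-4) + 34)² = √(14263 + 6537) - (-4*(-4) + 34)² = √20800 - (16 + 34)² = 40*√13 - 1*50² = 40*√13 - 1*2500 = 40*√13 - 2500 = -2500 + 40*√13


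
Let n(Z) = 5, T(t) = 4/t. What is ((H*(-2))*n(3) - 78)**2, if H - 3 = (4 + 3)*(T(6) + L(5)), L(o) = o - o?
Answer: 215296/9 ≈ 23922.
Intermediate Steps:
L(o) = 0
H = 23/3 (H = 3 + (4 + 3)*(4/6 + 0) = 3 + 7*(4*(1/6) + 0) = 3 + 7*(2/3 + 0) = 3 + 7*(2/3) = 3 + 14/3 = 23/3 ≈ 7.6667)
((H*(-2))*n(3) - 78)**2 = (((23/3)*(-2))*5 - 78)**2 = (-46/3*5 - 78)**2 = (-230/3 - 78)**2 = (-464/3)**2 = 215296/9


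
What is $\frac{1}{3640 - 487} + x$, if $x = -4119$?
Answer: $- \frac{12987206}{3153} \approx -4119.0$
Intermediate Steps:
$\frac{1}{3640 - 487} + x = \frac{1}{3640 - 487} - 4119 = \frac{1}{3153} - 4119 = - \frac{12987206}{3153}$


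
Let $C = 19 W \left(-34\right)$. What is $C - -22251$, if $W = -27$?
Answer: $39693$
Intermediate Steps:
$C = 17442$ ($C = 19 \left(-27\right) \left(-34\right) = \left(-513\right) \left(-34\right) = 17442$)
$C - -22251 = 17442 - -22251 = 17442 + 22251 = 39693$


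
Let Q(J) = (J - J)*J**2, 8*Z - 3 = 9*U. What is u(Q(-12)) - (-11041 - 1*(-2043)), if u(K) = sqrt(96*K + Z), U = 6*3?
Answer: 8998 + sqrt(330)/4 ≈ 9002.5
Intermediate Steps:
U = 18
Z = 165/8 (Z = 3/8 + (9*18)/8 = 3/8 + (1/8)*162 = 3/8 + 81/4 = 165/8 ≈ 20.625)
Q(J) = 0 (Q(J) = 0*J**2 = 0)
u(K) = sqrt(165/8 + 96*K) (u(K) = sqrt(96*K + 165/8) = sqrt(165/8 + 96*K))
u(Q(-12)) - (-11041 - 1*(-2043)) = sqrt(330 + 1536*0)/4 - (-11041 - 1*(-2043)) = sqrt(330 + 0)/4 - (-11041 + 2043) = sqrt(330)/4 - 1*(-8998) = sqrt(330)/4 + 8998 = 8998 + sqrt(330)/4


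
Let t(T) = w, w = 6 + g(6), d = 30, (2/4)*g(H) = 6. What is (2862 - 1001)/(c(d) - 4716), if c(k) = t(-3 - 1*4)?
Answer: -1861/4698 ≈ -0.39613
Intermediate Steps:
g(H) = 12 (g(H) = 2*6 = 12)
w = 18 (w = 6 + 12 = 18)
t(T) = 18
c(k) = 18
(2862 - 1001)/(c(d) - 4716) = (2862 - 1001)/(18 - 4716) = 1861/(-4698) = 1861*(-1/4698) = -1861/4698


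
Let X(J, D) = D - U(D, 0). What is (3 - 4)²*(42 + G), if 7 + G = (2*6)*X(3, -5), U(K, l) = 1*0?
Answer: -25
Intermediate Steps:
U(K, l) = 0
X(J, D) = D (X(J, D) = D - 1*0 = D + 0 = D)
G = -67 (G = -7 + (2*6)*(-5) = -7 + 12*(-5) = -7 - 60 = -67)
(3 - 4)²*(42 + G) = (3 - 4)²*(42 - 67) = (-1)²*(-25) = 1*(-25) = -25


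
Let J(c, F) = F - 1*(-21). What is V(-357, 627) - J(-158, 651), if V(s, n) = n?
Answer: -45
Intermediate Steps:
J(c, F) = 21 + F (J(c, F) = F + 21 = 21 + F)
V(-357, 627) - J(-158, 651) = 627 - (21 + 651) = 627 - 1*672 = 627 - 672 = -45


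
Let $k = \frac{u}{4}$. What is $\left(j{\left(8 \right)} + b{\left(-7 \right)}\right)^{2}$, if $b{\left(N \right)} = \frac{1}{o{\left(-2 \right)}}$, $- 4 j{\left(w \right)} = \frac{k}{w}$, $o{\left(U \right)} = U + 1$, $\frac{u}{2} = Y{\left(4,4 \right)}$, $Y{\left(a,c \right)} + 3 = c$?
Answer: $\frac{4225}{4096} \approx 1.0315$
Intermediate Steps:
$Y{\left(a,c \right)} = -3 + c$
$u = 2$ ($u = 2 \left(-3 + 4\right) = 2 \cdot 1 = 2$)
$o{\left(U \right)} = 1 + U$
$k = \frac{1}{2}$ ($k = \frac{2}{4} = 2 \cdot \frac{1}{4} = \frac{1}{2} \approx 0.5$)
$j{\left(w \right)} = - \frac{1}{8 w}$ ($j{\left(w \right)} = - \frac{\frac{1}{2} \frac{1}{w}}{4} = - \frac{1}{8 w}$)
$b{\left(N \right)} = -1$ ($b{\left(N \right)} = \frac{1}{1 - 2} = \frac{1}{-1} = -1$)
$\left(j{\left(8 \right)} + b{\left(-7 \right)}\right)^{2} = \left(- \frac{1}{8 \cdot 8} - 1\right)^{2} = \left(\left(- \frac{1}{8}\right) \frac{1}{8} - 1\right)^{2} = \left(- \frac{1}{64} - 1\right)^{2} = \left(- \frac{65}{64}\right)^{2} = \frac{4225}{4096}$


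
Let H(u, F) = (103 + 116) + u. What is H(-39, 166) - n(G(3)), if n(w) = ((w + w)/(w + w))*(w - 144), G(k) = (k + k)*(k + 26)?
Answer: 150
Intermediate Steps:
G(k) = 2*k*(26 + k) (G(k) = (2*k)*(26 + k) = 2*k*(26 + k))
H(u, F) = 219 + u
n(w) = -144 + w (n(w) = ((2*w)/((2*w)))*(-144 + w) = ((2*w)*(1/(2*w)))*(-144 + w) = 1*(-144 + w) = -144 + w)
H(-39, 166) - n(G(3)) = (219 - 39) - (-144 + 2*3*(26 + 3)) = 180 - (-144 + 2*3*29) = 180 - (-144 + 174) = 180 - 1*30 = 180 - 30 = 150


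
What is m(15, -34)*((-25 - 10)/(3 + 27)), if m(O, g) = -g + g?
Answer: 0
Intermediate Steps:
m(O, g) = 0
m(15, -34)*((-25 - 10)/(3 + 27)) = 0*((-25 - 10)/(3 + 27)) = 0*(-35/30) = 0*(-35*1/30) = 0*(-7/6) = 0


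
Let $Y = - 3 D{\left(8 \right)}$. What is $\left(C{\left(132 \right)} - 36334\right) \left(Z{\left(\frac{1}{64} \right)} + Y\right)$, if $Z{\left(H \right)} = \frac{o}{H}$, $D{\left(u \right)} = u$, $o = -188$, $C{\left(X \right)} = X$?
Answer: $436451312$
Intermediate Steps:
$Y = -24$ ($Y = \left(-3\right) 8 = -24$)
$Z{\left(H \right)} = - \frac{188}{H}$
$\left(C{\left(132 \right)} - 36334\right) \left(Z{\left(\frac{1}{64} \right)} + Y\right) = \left(132 - 36334\right) \left(- \frac{188}{\frac{1}{64}} - 24\right) = - 36202 \left(- 188 \frac{1}{\frac{1}{64}} - 24\right) = - 36202 \left(\left(-188\right) 64 - 24\right) = - 36202 \left(-12032 - 24\right) = \left(-36202\right) \left(-12056\right) = 436451312$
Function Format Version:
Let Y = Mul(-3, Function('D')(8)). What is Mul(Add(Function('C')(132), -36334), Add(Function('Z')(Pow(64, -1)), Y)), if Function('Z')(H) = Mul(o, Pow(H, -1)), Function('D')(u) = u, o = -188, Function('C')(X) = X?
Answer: 436451312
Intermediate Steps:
Y = -24 (Y = Mul(-3, 8) = -24)
Function('Z')(H) = Mul(-188, Pow(H, -1))
Mul(Add(Function('C')(132), -36334), Add(Function('Z')(Pow(64, -1)), Y)) = Mul(Add(132, -36334), Add(Mul(-188, Pow(Pow(64, -1), -1)), -24)) = Mul(-36202, Add(Mul(-188, Pow(Rational(1, 64), -1)), -24)) = Mul(-36202, Add(Mul(-188, 64), -24)) = Mul(-36202, Add(-12032, -24)) = Mul(-36202, -12056) = 436451312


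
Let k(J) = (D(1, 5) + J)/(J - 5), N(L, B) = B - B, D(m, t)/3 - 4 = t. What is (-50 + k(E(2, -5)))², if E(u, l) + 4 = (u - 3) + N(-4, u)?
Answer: 68121/25 ≈ 2724.8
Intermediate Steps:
D(m, t) = 12 + 3*t
N(L, B) = 0
E(u, l) = -7 + u (E(u, l) = -4 + ((u - 3) + 0) = -4 + ((-3 + u) + 0) = -4 + (-3 + u) = -7 + u)
k(J) = (27 + J)/(-5 + J) (k(J) = ((12 + 3*5) + J)/(J - 5) = ((12 + 15) + J)/(-5 + J) = (27 + J)/(-5 + J))
(-50 + k(E(2, -5)))² = (-50 + (27 + (-7 + 2))/(-5 + (-7 + 2)))² = (-50 + (27 - 5)/(-5 - 5))² = (-50 + 22/(-10))² = (-50 - ⅒*22)² = (-50 - 11/5)² = (-261/5)² = 68121/25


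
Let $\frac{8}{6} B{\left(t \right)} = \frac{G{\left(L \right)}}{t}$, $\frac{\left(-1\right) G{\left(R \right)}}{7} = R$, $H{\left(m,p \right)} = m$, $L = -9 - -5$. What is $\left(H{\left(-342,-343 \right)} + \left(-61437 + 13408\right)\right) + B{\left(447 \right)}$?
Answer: $- \frac{7207272}{149} \approx -48371.0$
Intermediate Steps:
$L = -4$ ($L = -9 + 5 = -4$)
$G{\left(R \right)} = - 7 R$
$B{\left(t \right)} = \frac{21}{t}$ ($B{\left(t \right)} = \frac{3 \frac{\left(-7\right) \left(-4\right)}{t}}{4} = \frac{3 \frac{28}{t}}{4} = \frac{21}{t}$)
$\left(H{\left(-342,-343 \right)} + \left(-61437 + 13408\right)\right) + B{\left(447 \right)} = \left(-342 + \left(-61437 + 13408\right)\right) + \frac{21}{447} = \left(-342 - 48029\right) + 21 \cdot \frac{1}{447} = -48371 + \frac{7}{149} = - \frac{7207272}{149}$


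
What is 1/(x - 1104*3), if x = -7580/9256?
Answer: -2314/7665863 ≈ -0.00030186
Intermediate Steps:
x = -1895/2314 (x = -7580*1/9256 = -1895/2314 ≈ -0.81893)
1/(x - 1104*3) = 1/(-1895/2314 - 1104*3) = 1/(-1895/2314 - 3312) = 1/(-7665863/2314) = -2314/7665863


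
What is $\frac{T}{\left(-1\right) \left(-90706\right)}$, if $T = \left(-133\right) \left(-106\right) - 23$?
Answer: $\frac{14075}{90706} \approx 0.15517$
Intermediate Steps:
$T = 14075$ ($T = 14098 - 23 = 14075$)
$\frac{T}{\left(-1\right) \left(-90706\right)} = \frac{14075}{\left(-1\right) \left(-90706\right)} = \frac{14075}{90706}$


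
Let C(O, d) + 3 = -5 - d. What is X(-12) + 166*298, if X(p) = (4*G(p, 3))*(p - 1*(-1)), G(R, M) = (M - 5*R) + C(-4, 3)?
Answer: 47180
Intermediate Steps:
C(O, d) = -8 - d (C(O, d) = -3 + (-5 - d) = -8 - d)
G(R, M) = -11 + M - 5*R (G(R, M) = (M - 5*R) + (-8 - 1*3) = (M - 5*R) + (-8 - 3) = (M - 5*R) - 11 = -11 + M - 5*R)
X(p) = (1 + p)*(-32 - 20*p) (X(p) = (4*(-11 + 3 - 5*p))*(p - 1*(-1)) = (4*(-8 - 5*p))*(p + 1) = (-32 - 20*p)*(1 + p) = (1 + p)*(-32 - 20*p))
X(-12) + 166*298 = -4*(1 - 12)*(8 + 5*(-12)) + 166*298 = -4*(-11)*(8 - 60) + 49468 = -4*(-11)*(-52) + 49468 = -2288 + 49468 = 47180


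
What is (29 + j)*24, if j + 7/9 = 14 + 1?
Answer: 3112/3 ≈ 1037.3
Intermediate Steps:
j = 128/9 (j = -7/9 + (14 + 1) = -7/9 + 15 = 128/9 ≈ 14.222)
(29 + j)*24 = (29 + 128/9)*24 = (389/9)*24 = 3112/3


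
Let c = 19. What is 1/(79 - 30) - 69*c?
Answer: -64238/49 ≈ -1311.0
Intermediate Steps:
1/(79 - 30) - 69*c = 1/(79 - 30) - 69*19 = 1/49 - 1311 = -64238/49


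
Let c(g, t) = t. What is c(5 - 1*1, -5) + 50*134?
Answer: 6695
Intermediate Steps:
c(5 - 1*1, -5) + 50*134 = -5 + 50*134 = -5 + 6700 = 6695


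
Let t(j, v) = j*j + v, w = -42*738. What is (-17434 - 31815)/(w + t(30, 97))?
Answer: 49249/29999 ≈ 1.6417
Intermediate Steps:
w = -30996
t(j, v) = v + j**2 (t(j, v) = j**2 + v = v + j**2)
(-17434 - 31815)/(w + t(30, 97)) = (-17434 - 31815)/(-30996 + (97 + 30**2)) = -49249/(-30996 + (97 + 900)) = -49249/(-30996 + 997) = -49249/(-29999) = -49249*(-1/29999) = 49249/29999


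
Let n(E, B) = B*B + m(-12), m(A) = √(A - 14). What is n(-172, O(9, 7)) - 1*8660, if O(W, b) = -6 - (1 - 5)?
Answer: -8656 + I*√26 ≈ -8656.0 + 5.099*I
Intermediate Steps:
m(A) = √(-14 + A)
O(W, b) = -2 (O(W, b) = -6 - 1*(-4) = -6 + 4 = -2)
n(E, B) = B² + I*√26 (n(E, B) = B*B + √(-14 - 12) = B² + √(-26) = B² + I*√26)
n(-172, O(9, 7)) - 1*8660 = ((-2)² + I*√26) - 1*8660 = (4 + I*√26) - 8660 = -8656 + I*√26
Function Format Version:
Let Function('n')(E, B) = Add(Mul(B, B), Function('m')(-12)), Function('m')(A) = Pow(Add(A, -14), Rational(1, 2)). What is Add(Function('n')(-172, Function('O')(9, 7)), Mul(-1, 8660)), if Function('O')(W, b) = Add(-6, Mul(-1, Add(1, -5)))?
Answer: Add(-8656, Mul(I, Pow(26, Rational(1, 2)))) ≈ Add(-8656.0, Mul(5.0990, I))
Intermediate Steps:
Function('m')(A) = Pow(Add(-14, A), Rational(1, 2))
Function('O')(W, b) = -2 (Function('O')(W, b) = Add(-6, Mul(-1, -4)) = Add(-6, 4) = -2)
Function('n')(E, B) = Add(Pow(B, 2), Mul(I, Pow(26, Rational(1, 2)))) (Function('n')(E, B) = Add(Mul(B, B), Pow(Add(-14, -12), Rational(1, 2))) = Add(Pow(B, 2), Pow(-26, Rational(1, 2))) = Add(Pow(B, 2), Mul(I, Pow(26, Rational(1, 2)))))
Add(Function('n')(-172, Function('O')(9, 7)), Mul(-1, 8660)) = Add(Add(Pow(-2, 2), Mul(I, Pow(26, Rational(1, 2)))), Mul(-1, 8660)) = Add(Add(4, Mul(I, Pow(26, Rational(1, 2)))), -8660) = Add(-8656, Mul(I, Pow(26, Rational(1, 2))))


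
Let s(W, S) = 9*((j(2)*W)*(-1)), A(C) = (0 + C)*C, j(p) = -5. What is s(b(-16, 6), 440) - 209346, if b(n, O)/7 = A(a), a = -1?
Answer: -209031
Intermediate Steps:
A(C) = C² (A(C) = C*C = C²)
b(n, O) = 7 (b(n, O) = 7*(-1)² = 7*1 = 7)
s(W, S) = 45*W (s(W, S) = 9*(-5*W*(-1)) = 9*(5*W) = 45*W)
s(b(-16, 6), 440) - 209346 = 45*7 - 209346 = 315 - 209346 = -209031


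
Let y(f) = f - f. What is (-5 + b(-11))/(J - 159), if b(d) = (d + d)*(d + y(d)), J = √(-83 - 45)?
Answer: -37683/25409 - 1896*I*√2/25409 ≈ -1.4831 - 0.10553*I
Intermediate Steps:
y(f) = 0
J = 8*I*√2 (J = √(-128) = 8*I*√2 ≈ 11.314*I)
b(d) = 2*d² (b(d) = (d + d)*(d + 0) = (2*d)*d = 2*d²)
(-5 + b(-11))/(J - 159) = (-5 + 2*(-11)²)/(8*I*√2 - 159) = (-5 + 2*121)/(-159 + 8*I*√2) = (-5 + 242)/(-159 + 8*I*√2) = 237/(-159 + 8*I*√2)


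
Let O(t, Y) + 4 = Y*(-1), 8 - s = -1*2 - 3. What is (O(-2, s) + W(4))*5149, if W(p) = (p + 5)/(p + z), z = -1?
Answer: -72086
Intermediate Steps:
s = 13 (s = 8 - (-1*2 - 3) = 8 - (-2 - 3) = 8 - 1*(-5) = 8 + 5 = 13)
O(t, Y) = -4 - Y (O(t, Y) = -4 + Y*(-1) = -4 - Y)
W(p) = (5 + p)/(-1 + p) (W(p) = (p + 5)/(p - 1) = (5 + p)/(-1 + p))
(O(-2, s) + W(4))*5149 = ((-4 - 1*13) + (5 + 4)/(-1 + 4))*5149 = ((-4 - 13) + 9/3)*5149 = (-17 + (⅓)*9)*5149 = (-17 + 3)*5149 = -14*5149 = -72086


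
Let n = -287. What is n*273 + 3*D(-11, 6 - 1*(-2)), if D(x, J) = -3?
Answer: -78360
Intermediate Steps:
n*273 + 3*D(-11, 6 - 1*(-2)) = -287*273 + 3*(-3) = -78351 - 9 = -78360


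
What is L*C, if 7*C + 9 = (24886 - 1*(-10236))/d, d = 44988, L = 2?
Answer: -184885/78729 ≈ -2.3484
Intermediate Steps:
C = -184885/157458 (C = -9/7 + ((24886 - 1*(-10236))/44988)/7 = -9/7 + ((24886 + 10236)*(1/44988))/7 = -9/7 + (35122*(1/44988))/7 = -9/7 + (⅐)*(17561/22494) = -9/7 + 17561/157458 = -184885/157458 ≈ -1.1742)
L*C = 2*(-184885/157458) = -184885/78729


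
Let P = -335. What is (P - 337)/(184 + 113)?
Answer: -224/99 ≈ -2.2626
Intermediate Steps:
(P - 337)/(184 + 113) = (-335 - 337)/(184 + 113) = -672/297 = -672*1/297 = -224/99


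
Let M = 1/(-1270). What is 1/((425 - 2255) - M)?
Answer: -1270/2324099 ≈ -0.00054645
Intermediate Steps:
M = -1/1270 ≈ -0.00078740
1/((425 - 2255) - M) = 1/((425 - 2255) - 1*(-1/1270)) = 1/(-1830 + 1/1270) = 1/(-2324099/1270) = -1270/2324099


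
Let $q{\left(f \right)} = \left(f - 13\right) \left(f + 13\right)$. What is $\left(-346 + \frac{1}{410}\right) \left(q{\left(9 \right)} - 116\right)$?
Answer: $\frac{14469618}{205} \approx 70584.0$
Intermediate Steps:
$q{\left(f \right)} = \left(-13 + f\right) \left(13 + f\right)$
$\left(-346 + \frac{1}{410}\right) \left(q{\left(9 \right)} - 116\right) = \left(-346 + \frac{1}{410}\right) \left(\left(-169 + 9^{2}\right) - 116\right) = \left(-346 + \frac{1}{410}\right) \left(\left(-169 + 81\right) - 116\right) = - \frac{141859 \left(-88 - 116\right)}{410} = \left(- \frac{141859}{410}\right) \left(-204\right) = \frac{14469618}{205}$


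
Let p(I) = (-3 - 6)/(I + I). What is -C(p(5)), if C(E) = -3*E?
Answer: -27/10 ≈ -2.7000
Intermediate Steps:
p(I) = -9/(2*I) (p(I) = -9*1/(2*I) = -9/(2*I))
-C(p(5)) = -(-3)*(-9/2/5) = -(-3)*(-9/2*⅕) = -(-3)*(-9)/10 = -1*27/10 = -27/10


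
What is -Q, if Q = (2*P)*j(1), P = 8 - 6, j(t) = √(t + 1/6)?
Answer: -2*√42/3 ≈ -4.3205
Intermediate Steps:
j(t) = √(⅙ + t) (j(t) = √(t + ⅙) = √(⅙ + t))
P = 2
Q = 2*√42/3 (Q = (2*2)*(√(6 + 36*1)/6) = 4*(√(6 + 36)/6) = 4*(√42/6) = 2*√42/3 ≈ 4.3205)
-Q = -2*√42/3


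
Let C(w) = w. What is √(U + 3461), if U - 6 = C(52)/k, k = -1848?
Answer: √740004342/462 ≈ 58.881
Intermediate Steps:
U = 2759/462 (U = 6 + 52/(-1848) = 6 + 52*(-1/1848) = 6 - 13/462 = 2759/462 ≈ 5.9719)
√(U + 3461) = √(2759/462 + 3461) = √(1601741/462) = √740004342/462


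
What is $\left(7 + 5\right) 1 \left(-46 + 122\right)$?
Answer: $912$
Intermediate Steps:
$\left(7 + 5\right) 1 \left(-46 + 122\right) = 12 \cdot 1 \cdot 76 = 12 \cdot 76 = 912$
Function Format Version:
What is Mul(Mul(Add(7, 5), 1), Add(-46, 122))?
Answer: 912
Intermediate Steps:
Mul(Mul(Add(7, 5), 1), Add(-46, 122)) = Mul(Mul(12, 1), 76) = Mul(12, 76) = 912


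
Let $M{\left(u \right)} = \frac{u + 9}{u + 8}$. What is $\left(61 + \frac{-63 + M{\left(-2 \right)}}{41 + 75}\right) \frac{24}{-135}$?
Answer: $- \frac{8417}{783} \approx -10.75$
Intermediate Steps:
$M{\left(u \right)} = \frac{9 + u}{8 + u}$
$\left(61 + \frac{-63 + M{\left(-2 \right)}}{41 + 75}\right) \frac{24}{-135} = \left(61 + \frac{-63 + \frac{9 - 2}{8 - 2}}{41 + 75}\right) \frac{24}{-135} = \left(61 + \frac{-63 + \frac{1}{6} \cdot 7}{116}\right) 24 \left(- \frac{1}{135}\right) = \left(61 + \left(-63 + \frac{1}{6} \cdot 7\right) \frac{1}{116}\right) \left(- \frac{8}{45}\right) = \left(61 + \left(-63 + \frac{7}{6}\right) \frac{1}{116}\right) \left(- \frac{8}{45}\right) = \left(61 - \frac{371}{696}\right) \left(- \frac{8}{45}\right) = \frac{42085}{696} \left(- \frac{8}{45}\right) = - \frac{8417}{783}$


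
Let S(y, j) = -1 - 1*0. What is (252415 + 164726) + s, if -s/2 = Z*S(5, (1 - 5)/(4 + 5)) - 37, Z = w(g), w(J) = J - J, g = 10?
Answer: 417215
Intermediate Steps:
w(J) = 0
S(y, j) = -1 (S(y, j) = -1 + 0 = -1)
Z = 0
s = 74 (s = -2*(0*(-1) - 37) = -2*(0 - 37) = -2*(-37) = 74)
(252415 + 164726) + s = (252415 + 164726) + 74 = 417141 + 74 = 417215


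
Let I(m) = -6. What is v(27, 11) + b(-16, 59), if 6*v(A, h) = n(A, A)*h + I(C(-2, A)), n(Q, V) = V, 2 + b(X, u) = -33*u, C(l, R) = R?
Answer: -3801/2 ≈ -1900.5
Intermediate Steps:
b(X, u) = -2 - 33*u
v(A, h) = -1 + A*h/6 (v(A, h) = (A*h - 6)/6 = (-6 + A*h)/6 = -1 + A*h/6)
v(27, 11) + b(-16, 59) = (-1 + (1/6)*27*11) + (-2 - 33*59) = (-1 + 99/2) + (-2 - 1947) = 97/2 - 1949 = -3801/2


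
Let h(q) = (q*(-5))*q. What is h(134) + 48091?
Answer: -41689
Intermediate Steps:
h(q) = -5*q² (h(q) = (-5*q)*q = -5*q²)
h(134) + 48091 = -5*134² + 48091 = -5*17956 + 48091 = -89780 + 48091 = -41689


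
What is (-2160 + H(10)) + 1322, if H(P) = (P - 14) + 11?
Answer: -831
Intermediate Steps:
H(P) = -3 + P (H(P) = (-14 + P) + 11 = -3 + P)
(-2160 + H(10)) + 1322 = (-2160 + (-3 + 10)) + 1322 = (-2160 + 7) + 1322 = -2153 + 1322 = -831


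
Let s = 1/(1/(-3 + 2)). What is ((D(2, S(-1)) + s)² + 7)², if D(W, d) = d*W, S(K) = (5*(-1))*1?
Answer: 16384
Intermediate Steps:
S(K) = -5 (S(K) = -5*1 = -5)
D(W, d) = W*d
s = -1 (s = 1/(1/(-1)) = 1/(-1) = -1)
((D(2, S(-1)) + s)² + 7)² = ((2*(-5) - 1)² + 7)² = ((-10 - 1)² + 7)² = ((-11)² + 7)² = (121 + 7)² = 128² = 16384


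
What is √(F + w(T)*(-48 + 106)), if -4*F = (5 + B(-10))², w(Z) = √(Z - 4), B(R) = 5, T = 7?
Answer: √(-25 + 58*√3) ≈ 8.6867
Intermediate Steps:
w(Z) = √(-4 + Z)
F = -25 (F = -(5 + 5)²/4 = -¼*10² = -¼*100 = -25)
√(F + w(T)*(-48 + 106)) = √(-25 + √(-4 + 7)*(-48 + 106)) = √(-25 + √3*58) = √(-25 + 58*√3)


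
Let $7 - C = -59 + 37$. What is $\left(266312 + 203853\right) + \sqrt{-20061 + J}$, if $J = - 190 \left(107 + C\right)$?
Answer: $470165 + i \sqrt{45901} \approx 4.7017 \cdot 10^{5} + 214.25 i$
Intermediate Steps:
$C = 29$ ($C = 7 - \left(-59 + 37\right) = 7 - -22 = 7 + 22 = 29$)
$J = -25840$ ($J = - 190 \left(107 + 29\right) = \left(-190\right) 136 = -25840$)
$\left(266312 + 203853\right) + \sqrt{-20061 + J} = \left(266312 + 203853\right) + \sqrt{-20061 - 25840} = 470165 + \sqrt{-45901} = 470165 + i \sqrt{45901}$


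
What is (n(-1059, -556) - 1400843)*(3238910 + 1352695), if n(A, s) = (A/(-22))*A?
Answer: -146655987673335/22 ≈ -6.6662e+12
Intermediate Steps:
n(A, s) = -A²/22 (n(A, s) = (A*(-1/22))*A = (-A/22)*A = -A²/22)
(n(-1059, -556) - 1400843)*(3238910 + 1352695) = (-1/22*(-1059)² - 1400843)*(3238910 + 1352695) = (-1/22*1121481 - 1400843)*4591605 = (-1121481/22 - 1400843)*4591605 = -31940027/22*4591605 = -146655987673335/22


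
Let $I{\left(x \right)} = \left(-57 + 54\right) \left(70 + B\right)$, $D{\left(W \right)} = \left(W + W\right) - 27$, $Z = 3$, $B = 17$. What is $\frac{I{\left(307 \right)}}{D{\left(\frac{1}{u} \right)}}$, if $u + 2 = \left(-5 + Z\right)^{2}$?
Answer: $\frac{261}{26} \approx 10.038$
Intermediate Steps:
$u = 2$ ($u = -2 + \left(-5 + 3\right)^{2} = -2 + \left(-2\right)^{2} = -2 + 4 = 2$)
$D{\left(W \right)} = -27 + 2 W$ ($D{\left(W \right)} = 2 W - 27 = -27 + 2 W$)
$I{\left(x \right)} = -261$ ($I{\left(x \right)} = \left(-57 + 54\right) \left(70 + 17\right) = \left(-3\right) 87 = -261$)
$\frac{I{\left(307 \right)}}{D{\left(\frac{1}{u} \right)}} = - \frac{261}{-27 + \frac{2}{2}} = - \frac{261}{-27 + 2 \cdot \frac{1}{2}} = - \frac{261}{-27 + 1} = - \frac{261}{-26} = \left(-261\right) \left(- \frac{1}{26}\right) = \frac{261}{26}$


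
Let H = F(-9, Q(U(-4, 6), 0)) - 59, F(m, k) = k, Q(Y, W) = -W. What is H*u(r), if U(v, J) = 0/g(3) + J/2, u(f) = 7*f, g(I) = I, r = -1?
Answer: 413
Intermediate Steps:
U(v, J) = J/2 (U(v, J) = 0/3 + J/2 = 0*(⅓) + J*(½) = 0 + J/2 = J/2)
H = -59 (H = -1*0 - 59 = 0 - 59 = -59)
H*u(r) = -413*(-1) = -59*(-7) = 413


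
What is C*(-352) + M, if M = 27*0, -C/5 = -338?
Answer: -594880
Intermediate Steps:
C = 1690 (C = -5*(-338) = 1690)
M = 0
C*(-352) + M = 1690*(-352) + 0 = -594880 + 0 = -594880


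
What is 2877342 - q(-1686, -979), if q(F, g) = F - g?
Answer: 2878049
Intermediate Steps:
2877342 - q(-1686, -979) = 2877342 - (-1686 - 1*(-979)) = 2877342 - (-1686 + 979) = 2877342 - 1*(-707) = 2877342 + 707 = 2878049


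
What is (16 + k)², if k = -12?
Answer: 16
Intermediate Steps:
(16 + k)² = (16 - 12)² = 4² = 16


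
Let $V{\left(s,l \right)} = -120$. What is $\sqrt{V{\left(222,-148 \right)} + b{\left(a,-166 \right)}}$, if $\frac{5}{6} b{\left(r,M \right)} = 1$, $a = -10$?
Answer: $\frac{3 i \sqrt{330}}{5} \approx 10.9 i$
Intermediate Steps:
$b{\left(r,M \right)} = \frac{6}{5}$ ($b{\left(r,M \right)} = \frac{6}{5} \cdot 1 = \frac{6}{5}$)
$\sqrt{V{\left(222,-148 \right)} + b{\left(a,-166 \right)}} = \sqrt{-120 + \frac{6}{5}} = \sqrt{- \frac{594}{5}} = \frac{3 i \sqrt{330}}{5}$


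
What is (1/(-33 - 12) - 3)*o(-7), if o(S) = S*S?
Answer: -6664/45 ≈ -148.09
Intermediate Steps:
o(S) = S**2
(1/(-33 - 12) - 3)*o(-7) = (1/(-33 - 12) - 3)*(-7)**2 = (1/(-45) - 3)*49 = (-1/45 - 3)*49 = -136/45*49 = -6664/45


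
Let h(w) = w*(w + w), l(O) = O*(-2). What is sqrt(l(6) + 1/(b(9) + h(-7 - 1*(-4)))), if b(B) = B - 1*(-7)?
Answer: I*sqrt(13838)/34 ≈ 3.4599*I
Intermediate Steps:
l(O) = -2*O
b(B) = 7 + B (b(B) = B + 7 = 7 + B)
h(w) = 2*w**2 (h(w) = w*(2*w) = 2*w**2)
sqrt(l(6) + 1/(b(9) + h(-7 - 1*(-4)))) = sqrt(-2*6 + 1/((7 + 9) + 2*(-7 - 1*(-4))**2)) = sqrt(-12 + 1/(16 + 2*(-7 + 4)**2)) = sqrt(-12 + 1/(16 + 2*(-3)**2)) = sqrt(-12 + 1/(16 + 2*9)) = sqrt(-12 + 1/(16 + 18)) = sqrt(-12 + 1/34) = sqrt(-407/34) = I*sqrt(13838)/34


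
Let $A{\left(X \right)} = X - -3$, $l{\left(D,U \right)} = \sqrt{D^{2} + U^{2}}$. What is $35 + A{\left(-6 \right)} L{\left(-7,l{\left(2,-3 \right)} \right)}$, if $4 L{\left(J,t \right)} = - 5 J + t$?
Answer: $\frac{35}{4} - \frac{3 \sqrt{13}}{4} \approx 6.0458$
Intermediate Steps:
$A{\left(X \right)} = 3 + X$ ($A{\left(X \right)} = X + 3 = 3 + X$)
$L{\left(J,t \right)} = - \frac{5 J}{4} + \frac{t}{4}$ ($L{\left(J,t \right)} = \frac{- 5 J + t}{4} = \frac{t - 5 J}{4} = - \frac{5 J}{4} + \frac{t}{4}$)
$35 + A{\left(-6 \right)} L{\left(-7,l{\left(2,-3 \right)} \right)} = 35 + \left(3 - 6\right) \left(\left(- \frac{5}{4}\right) \left(-7\right) + \frac{\sqrt{2^{2} + \left(-3\right)^{2}}}{4}\right) = 35 - 3 \left(\frac{35}{4} + \frac{\sqrt{4 + 9}}{4}\right) = 35 - 3 \left(\frac{35}{4} + \frac{\sqrt{13}}{4}\right) = 35 - \left(\frac{105}{4} + \frac{3 \sqrt{13}}{4}\right) = \frac{35}{4} - \frac{3 \sqrt{13}}{4}$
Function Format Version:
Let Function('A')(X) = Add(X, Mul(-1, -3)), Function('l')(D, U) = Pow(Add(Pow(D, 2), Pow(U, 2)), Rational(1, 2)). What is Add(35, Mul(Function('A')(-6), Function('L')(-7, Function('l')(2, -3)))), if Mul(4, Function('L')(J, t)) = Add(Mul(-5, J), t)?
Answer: Add(Rational(35, 4), Mul(Rational(-3, 4), Pow(13, Rational(1, 2)))) ≈ 6.0458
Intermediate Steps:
Function('A')(X) = Add(3, X) (Function('A')(X) = Add(X, 3) = Add(3, X))
Function('L')(J, t) = Add(Mul(Rational(-5, 4), J), Mul(Rational(1, 4), t)) (Function('L')(J, t) = Mul(Rational(1, 4), Add(Mul(-5, J), t)) = Mul(Rational(1, 4), Add(t, Mul(-5, J))) = Add(Mul(Rational(-5, 4), J), Mul(Rational(1, 4), t)))
Add(35, Mul(Function('A')(-6), Function('L')(-7, Function('l')(2, -3)))) = Add(35, Mul(Add(3, -6), Add(Mul(Rational(-5, 4), -7), Mul(Rational(1, 4), Pow(Add(Pow(2, 2), Pow(-3, 2)), Rational(1, 2)))))) = Add(35, Mul(-3, Add(Rational(35, 4), Mul(Rational(1, 4), Pow(Add(4, 9), Rational(1, 2)))))) = Add(35, Mul(-3, Add(Rational(35, 4), Mul(Rational(1, 4), Pow(13, Rational(1, 2)))))) = Add(35, Add(Rational(-105, 4), Mul(Rational(-3, 4), Pow(13, Rational(1, 2))))) = Add(Rational(35, 4), Mul(Rational(-3, 4), Pow(13, Rational(1, 2))))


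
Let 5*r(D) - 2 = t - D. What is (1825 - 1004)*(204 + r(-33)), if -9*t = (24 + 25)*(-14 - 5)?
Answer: 8559746/45 ≈ 1.9022e+5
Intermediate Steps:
t = 931/9 (t = -(24 + 25)*(-14 - 5)/9 = -49*(-19)/9 = -⅑*(-931) = 931/9 ≈ 103.44)
r(D) = 949/45 - D/5 (r(D) = ⅖ + (931/9 - D)/5 = ⅖ + (931/45 - D/5) = 949/45 - D/5)
(1825 - 1004)*(204 + r(-33)) = (1825 - 1004)*(204 + (949/45 - ⅕*(-33))) = 821*(204 + (949/45 + 33/5)) = 821*(204 + 1246/45) = 821*(10426/45) = 8559746/45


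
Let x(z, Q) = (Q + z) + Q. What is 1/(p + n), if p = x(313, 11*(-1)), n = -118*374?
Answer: -1/43841 ≈ -2.2810e-5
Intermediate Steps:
n = -44132
x(z, Q) = z + 2*Q
p = 291 (p = 313 + 2*(11*(-1)) = 313 + 2*(-11) = 313 - 22 = 291)
1/(p + n) = 1/(291 - 44132) = 1/(-43841) = -1/43841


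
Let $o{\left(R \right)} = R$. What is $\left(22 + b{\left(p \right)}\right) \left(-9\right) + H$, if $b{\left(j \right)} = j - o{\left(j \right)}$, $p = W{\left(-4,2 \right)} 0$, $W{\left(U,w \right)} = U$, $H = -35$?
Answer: $-233$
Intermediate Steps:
$p = 0$ ($p = \left(-4\right) 0 = 0$)
$b{\left(j \right)} = 0$ ($b{\left(j \right)} = j - j = 0$)
$\left(22 + b{\left(p \right)}\right) \left(-9\right) + H = \left(22 + 0\right) \left(-9\right) - 35 = 22 \left(-9\right) - 35 = -198 - 35 = -233$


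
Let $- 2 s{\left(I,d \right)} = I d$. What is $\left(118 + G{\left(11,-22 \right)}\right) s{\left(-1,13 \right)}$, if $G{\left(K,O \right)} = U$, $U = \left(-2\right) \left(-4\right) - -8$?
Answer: $871$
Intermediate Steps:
$s{\left(I,d \right)} = - \frac{I d}{2}$
$U = 16$ ($U = 8 + 8 = 16$)
$G{\left(K,O \right)} = 16$
$\left(118 + G{\left(11,-22 \right)}\right) s{\left(-1,13 \right)} = \left(118 + 16\right) \left(\left(- \frac{1}{2}\right) \left(-1\right) 13\right) = 134 \cdot \frac{13}{2} = 871$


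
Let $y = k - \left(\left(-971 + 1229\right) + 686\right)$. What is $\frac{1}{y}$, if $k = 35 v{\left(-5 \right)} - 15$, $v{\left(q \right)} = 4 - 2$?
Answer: $- \frac{1}{889} \approx -0.0011249$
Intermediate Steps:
$v{\left(q \right)} = 2$
$k = 55$ ($k = 35 \cdot 2 - 15 = 70 - 15 = 55$)
$y = -889$ ($y = 55 - \left(\left(-971 + 1229\right) + 686\right) = 55 - \left(258 + 686\right) = 55 - 944 = -889$)
$\frac{1}{y} = \frac{1}{-889} = - \frac{1}{889}$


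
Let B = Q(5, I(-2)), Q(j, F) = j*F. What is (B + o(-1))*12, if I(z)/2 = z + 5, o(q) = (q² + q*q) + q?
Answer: 372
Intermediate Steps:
o(q) = q + 2*q² (o(q) = (q² + q²) + q = 2*q² + q = q + 2*q²)
I(z) = 10 + 2*z (I(z) = 2*(z + 5) = 2*(5 + z) = 10 + 2*z)
Q(j, F) = F*j
B = 30 (B = (10 + 2*(-2))*5 = (10 - 4)*5 = 6*5 = 30)
(B + o(-1))*12 = (30 - (1 + 2*(-1)))*12 = (30 - (1 - 2))*12 = (30 - 1*(-1))*12 = (30 + 1)*12 = 31*12 = 372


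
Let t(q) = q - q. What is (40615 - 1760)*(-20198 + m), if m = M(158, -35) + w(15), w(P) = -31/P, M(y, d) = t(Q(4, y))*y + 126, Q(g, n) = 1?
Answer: -2339933581/3 ≈ -7.7998e+8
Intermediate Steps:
t(q) = 0
M(y, d) = 126 (M(y, d) = 0*y + 126 = 0 + 126 = 126)
m = 1859/15 (m = 126 - 31/15 = 1859/15 ≈ 123.93)
(40615 - 1760)*(-20198 + m) = (40615 - 1760)*(-20198 + 1859/15) = 38855*(-301111/15) = -2339933581/3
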